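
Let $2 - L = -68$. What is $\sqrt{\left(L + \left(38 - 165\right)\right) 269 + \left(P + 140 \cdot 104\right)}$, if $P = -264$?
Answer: $i \sqrt{1037} \approx 32.203 i$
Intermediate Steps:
$L = 70$ ($L = 2 - -68 = 2 + 68 = 70$)
$\sqrt{\left(L + \left(38 - 165\right)\right) 269 + \left(P + 140 \cdot 104\right)} = \sqrt{\left(70 + \left(38 - 165\right)\right) 269 + \left(-264 + 140 \cdot 104\right)} = \sqrt{\left(70 + \left(38 - 165\right)\right) 269 + \left(-264 + 14560\right)} = \sqrt{\left(70 - 127\right) 269 + 14296} = \sqrt{\left(-57\right) 269 + 14296} = \sqrt{-15333 + 14296} = \sqrt{-1037} = i \sqrt{1037}$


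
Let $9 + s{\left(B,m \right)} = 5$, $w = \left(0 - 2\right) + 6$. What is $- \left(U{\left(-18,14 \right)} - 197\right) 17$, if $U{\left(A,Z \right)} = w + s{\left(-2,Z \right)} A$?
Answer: $2057$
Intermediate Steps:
$w = 4$ ($w = -2 + 6 = 4$)
$s{\left(B,m \right)} = -4$ ($s{\left(B,m \right)} = -9 + 5 = -4$)
$U{\left(A,Z \right)} = 4 - 4 A$
$- \left(U{\left(-18,14 \right)} - 197\right) 17 = - \left(\left(4 - -72\right) - 197\right) 17 = - \left(\left(4 + 72\right) - 197\right) 17 = - \left(76 - 197\right) 17 = - \left(-121\right) 17 = \left(-1\right) \left(-2057\right) = 2057$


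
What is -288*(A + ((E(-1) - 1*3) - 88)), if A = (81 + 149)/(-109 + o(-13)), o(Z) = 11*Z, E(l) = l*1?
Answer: 187312/7 ≈ 26759.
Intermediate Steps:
E(l) = l
A = -115/126 (A = (81 + 149)/(-109 + 11*(-13)) = 230/(-109 - 143) = 230/(-252) = 230*(-1/252) = -115/126 ≈ -0.91270)
-288*(A + ((E(-1) - 1*3) - 88)) = -288*(-115/126 + ((-1 - 1*3) - 88)) = -288*(-115/126 + ((-1 - 3) - 88)) = -288*(-115/126 + (-4 - 88)) = -288*(-115/126 - 92) = -288*(-11707/126) = 187312/7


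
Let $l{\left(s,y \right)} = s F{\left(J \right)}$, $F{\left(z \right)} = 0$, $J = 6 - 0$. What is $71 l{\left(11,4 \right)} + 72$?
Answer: $72$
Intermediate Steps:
$J = 6$ ($J = 6 + 0 = 6$)
$l{\left(s,y \right)} = 0$ ($l{\left(s,y \right)} = s 0 = 0$)
$71 l{\left(11,4 \right)} + 72 = 71 \cdot 0 + 72 = 0 + 72 = 72$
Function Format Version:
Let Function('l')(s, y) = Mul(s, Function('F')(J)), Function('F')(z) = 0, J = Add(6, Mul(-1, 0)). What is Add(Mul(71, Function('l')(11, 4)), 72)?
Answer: 72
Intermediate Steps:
J = 6 (J = Add(6, 0) = 6)
Function('l')(s, y) = 0 (Function('l')(s, y) = Mul(s, 0) = 0)
Add(Mul(71, Function('l')(11, 4)), 72) = Add(Mul(71, 0), 72) = Add(0, 72) = 72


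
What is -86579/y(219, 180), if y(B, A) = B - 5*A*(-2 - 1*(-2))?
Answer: -86579/219 ≈ -395.34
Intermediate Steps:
y(B, A) = B (y(B, A) = B - 5*A*(-2 + 2) = B - 5*A*0 = B - 5*0 = B + 0 = B)
-86579/y(219, 180) = -86579/219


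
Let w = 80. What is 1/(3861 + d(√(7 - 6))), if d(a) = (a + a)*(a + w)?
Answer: 1/4023 ≈ 0.00024857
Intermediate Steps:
d(a) = 2*a*(80 + a) (d(a) = (a + a)*(a + 80) = (2*a)*(80 + a) = 2*a*(80 + a))
1/(3861 + d(√(7 - 6))) = 1/(3861 + 2*√(7 - 6)*(80 + √(7 - 6))) = 1/(3861 + 2*√1*(80 + √1)) = 1/(3861 + 2*1*(80 + 1)) = 1/(3861 + 2*1*81) = 1/(3861 + 162) = 1/4023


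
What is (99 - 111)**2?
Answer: 144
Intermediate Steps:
(99 - 111)**2 = (-12)**2 = 144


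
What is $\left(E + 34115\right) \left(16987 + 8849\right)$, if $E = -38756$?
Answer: $-119904876$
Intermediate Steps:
$\left(E + 34115\right) \left(16987 + 8849\right) = \left(-38756 + 34115\right) \left(16987 + 8849\right) = \left(-4641\right) 25836 = -119904876$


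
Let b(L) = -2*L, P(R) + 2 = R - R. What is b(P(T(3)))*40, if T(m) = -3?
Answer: 160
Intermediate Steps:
P(R) = -2 (P(R) = -2 + (R - R) = -2 + 0 = -2)
b(P(T(3)))*40 = -2*(-2)*40 = 4*40 = 160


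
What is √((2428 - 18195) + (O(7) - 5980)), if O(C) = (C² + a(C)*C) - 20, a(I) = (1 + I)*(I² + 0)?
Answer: I*√18974 ≈ 137.75*I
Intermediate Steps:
a(I) = I²*(1 + I) (a(I) = (1 + I)*I² = I²*(1 + I))
O(C) = -20 + C² + C³*(1 + C) (O(C) = (C² + (C²*(1 + C))*C) - 20 = (C² + C³*(1 + C)) - 20 = -20 + C² + C³*(1 + C))
√((2428 - 18195) + (O(7) - 5980)) = √((2428 - 18195) + ((-20 + 7² + 7³*(1 + 7)) - 5980)) = √(-15767 + ((-20 + 49 + 343*8) - 5980)) = √(-15767 + ((-20 + 49 + 2744) - 5980)) = √(-15767 + (2773 - 5980)) = √(-15767 - 3207) = √(-18974) = I*√18974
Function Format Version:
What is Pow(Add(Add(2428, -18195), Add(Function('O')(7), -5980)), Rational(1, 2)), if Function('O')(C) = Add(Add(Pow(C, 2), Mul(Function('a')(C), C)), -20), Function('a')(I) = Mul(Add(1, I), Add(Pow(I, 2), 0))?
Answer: Mul(I, Pow(18974, Rational(1, 2))) ≈ Mul(137.75, I)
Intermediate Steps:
Function('a')(I) = Mul(Pow(I, 2), Add(1, I)) (Function('a')(I) = Mul(Add(1, I), Pow(I, 2)) = Mul(Pow(I, 2), Add(1, I)))
Function('O')(C) = Add(-20, Pow(C, 2), Mul(Pow(C, 3), Add(1, C))) (Function('O')(C) = Add(Add(Pow(C, 2), Mul(Mul(Pow(C, 2), Add(1, C)), C)), -20) = Add(Add(Pow(C, 2), Mul(Pow(C, 3), Add(1, C))), -20) = Add(-20, Pow(C, 2), Mul(Pow(C, 3), Add(1, C))))
Pow(Add(Add(2428, -18195), Add(Function('O')(7), -5980)), Rational(1, 2)) = Pow(Add(Add(2428, -18195), Add(Add(-20, Pow(7, 2), Mul(Pow(7, 3), Add(1, 7))), -5980)), Rational(1, 2)) = Pow(Add(-15767, Add(Add(-20, 49, Mul(343, 8)), -5980)), Rational(1, 2)) = Pow(Add(-15767, Add(Add(-20, 49, 2744), -5980)), Rational(1, 2)) = Pow(Add(-15767, Add(2773, -5980)), Rational(1, 2)) = Pow(Add(-15767, -3207), Rational(1, 2)) = Pow(-18974, Rational(1, 2)) = Mul(I, Pow(18974, Rational(1, 2)))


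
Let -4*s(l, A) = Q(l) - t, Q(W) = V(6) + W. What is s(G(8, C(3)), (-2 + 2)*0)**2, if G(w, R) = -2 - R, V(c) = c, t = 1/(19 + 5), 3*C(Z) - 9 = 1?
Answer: 25/1024 ≈ 0.024414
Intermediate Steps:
C(Z) = 10/3 (C(Z) = 3 + (1/3)*1 = 3 + 1/3 = 10/3)
t = 1/24 ≈ 0.041667
Q(W) = 6 + W
s(l, A) = -143/96 - l/4 (s(l, A) = -((6 + l) - 1*1/24)/4 = -((6 + l) - 1/24)/4 = -(143/24 + l)/4 = -143/96 - l/4)
s(G(8, C(3)), (-2 + 2)*0)**2 = (-143/96 - (-2 - 1*10/3)/4)**2 = (-143/96 - (-2 - 10/3)/4)**2 = (-143/96 - 1/4*(-16/3))**2 = (-143/96 + 4/3)**2 = (-5/32)**2 = 25/1024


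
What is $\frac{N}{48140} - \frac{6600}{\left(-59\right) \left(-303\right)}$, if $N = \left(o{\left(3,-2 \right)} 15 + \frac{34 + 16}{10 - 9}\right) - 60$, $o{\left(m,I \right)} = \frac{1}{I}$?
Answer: $- \frac{42404913}{114746504} \approx -0.36955$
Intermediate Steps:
$N = - \frac{35}{2}$ ($N = \left(\frac{1}{-2} \cdot 15 + \frac{34 + 16}{10 - 9}\right) - 60 = \left(\left(- \frac{1}{2}\right) 15 + \frac{50}{1}\right) - 60 = \left(- \frac{15}{2} + 50 \cdot 1\right) - 60 = \left(- \frac{15}{2} + 50\right) - 60 = \frac{85}{2} - 60 = - \frac{35}{2} \approx -17.5$)
$\frac{N}{48140} - \frac{6600}{\left(-59\right) \left(-303\right)} = - \frac{35}{2 \cdot 48140} - \frac{6600}{\left(-59\right) \left(-303\right)} = \left(- \frac{35}{2}\right) \frac{1}{48140} - \frac{6600}{17877} = - \frac{7}{19256} - \frac{2200}{5959} = - \frac{42404913}{114746504}$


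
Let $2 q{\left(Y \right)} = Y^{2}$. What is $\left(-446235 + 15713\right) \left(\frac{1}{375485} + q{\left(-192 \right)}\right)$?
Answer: $- \frac{2979616724459962}{375485} \approx -7.9354 \cdot 10^{9}$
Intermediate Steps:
$q{\left(Y \right)} = \frac{Y^{2}}{2}$
$\left(-446235 + 15713\right) \left(\frac{1}{375485} + q{\left(-192 \right)}\right) = \left(-446235 + 15713\right) \left(\frac{1}{375485} + \frac{\left(-192\right)^{2}}{2}\right) = - 430522 \left(\frac{1}{375485} + \frac{1}{2} \cdot 36864\right) = - 430522 \left(\frac{1}{375485} + 18432\right) = \left(-430522\right) \frac{6920939521}{375485} = - \frac{2979616724459962}{375485}$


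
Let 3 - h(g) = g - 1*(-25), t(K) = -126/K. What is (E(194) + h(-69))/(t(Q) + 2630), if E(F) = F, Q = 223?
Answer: 53743/586364 ≈ 0.091655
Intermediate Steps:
h(g) = -22 - g (h(g) = 3 - (g - 1*(-25)) = 3 - (g + 25) = 3 - (25 + g) = 3 + (-25 - g) = -22 - g)
(E(194) + h(-69))/(t(Q) + 2630) = (194 + (-22 - 1*(-69)))/(-126/223 + 2630) = (194 + (-22 + 69))/(-126*1/223 + 2630) = (194 + 47)/(-126/223 + 2630) = 241/(586364/223) = 241*(223/586364) = 53743/586364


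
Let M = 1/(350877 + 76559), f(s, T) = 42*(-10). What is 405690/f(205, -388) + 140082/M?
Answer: 838265243005/14 ≈ 5.9876e+10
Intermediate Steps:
f(s, T) = -420
M = 1/427436 ≈ 2.3395e-6
405690/f(205, -388) + 140082/M = 405690/(-420) + 140082/(1/427436) = 405690*(-1/420) + 140082*427436 = -13523/14 + 59876089752 = 838265243005/14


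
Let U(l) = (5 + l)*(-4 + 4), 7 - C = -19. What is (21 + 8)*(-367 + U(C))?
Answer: -10643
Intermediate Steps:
C = 26 (C = 7 - 1*(-19) = 7 + 19 = 26)
U(l) = 0 (U(l) = (5 + l)*0 = 0)
(21 + 8)*(-367 + U(C)) = (21 + 8)*(-367 + 0) = 29*(-367) = -10643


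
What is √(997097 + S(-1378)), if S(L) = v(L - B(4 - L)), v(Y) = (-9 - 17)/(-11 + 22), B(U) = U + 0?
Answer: √120648451/11 ≈ 998.55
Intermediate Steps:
B(U) = U
v(Y) = -26/11
S(L) = -26/11
√(997097 + S(-1378)) = √(997097 - 26/11) = √(10968041/11) = √120648451/11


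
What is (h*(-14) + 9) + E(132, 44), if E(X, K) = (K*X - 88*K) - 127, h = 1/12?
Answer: 10901/6 ≈ 1816.8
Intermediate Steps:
h = 1/12 ≈ 0.083333
E(X, K) = -127 - 88*K + K*X (E(X, K) = (-88*K + K*X) - 127 = -127 - 88*K + K*X)
(h*(-14) + 9) + E(132, 44) = ((1/12)*(-14) + 9) + (-127 - 88*44 + 44*132) = (-7/6 + 9) + (-127 - 3872 + 5808) = 47/6 + 1809 = 10901/6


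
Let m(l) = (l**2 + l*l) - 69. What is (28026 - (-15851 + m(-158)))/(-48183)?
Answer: 1994/16061 ≈ 0.12415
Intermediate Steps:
m(l) = -69 + 2*l**2 (m(l) = (l**2 + l**2) - 69 = 2*l**2 - 69 = -69 + 2*l**2)
(28026 - (-15851 + m(-158)))/(-48183) = (28026 - (-15851 + (-69 + 2*(-158)**2)))/(-48183) = (28026 - (-15851 + (-69 + 2*24964)))*(-1/48183) = (28026 - (-15851 + (-69 + 49928)))*(-1/48183) = (28026 - (-15851 + 49859))*(-1/48183) = (28026 - 1*34008)*(-1/48183) = (28026 - 34008)*(-1/48183) = -5982*(-1/48183) = 1994/16061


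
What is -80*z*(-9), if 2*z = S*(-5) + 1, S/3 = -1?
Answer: 5760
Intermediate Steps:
S = -3 (S = 3*(-1) = -3)
z = 8 (z = (-3*(-5) + 1)/2 = (15 + 1)/2 = (½)*16 = 8)
-80*z*(-9) = -80*8*(-9) = -640*(-9) = 5760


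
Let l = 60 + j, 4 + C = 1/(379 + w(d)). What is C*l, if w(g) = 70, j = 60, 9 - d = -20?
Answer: -215400/449 ≈ -479.73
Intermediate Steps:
d = 29 (d = 9 - 1*(-20) = 9 + 20 = 29)
C = -1795/449 (C = -4 + 1/(379 + 70) = -4 + 1/449 = -1795/449 ≈ -3.9978)
l = 120 (l = 60 + 60 = 120)
C*l = -1795/449*120 = -215400/449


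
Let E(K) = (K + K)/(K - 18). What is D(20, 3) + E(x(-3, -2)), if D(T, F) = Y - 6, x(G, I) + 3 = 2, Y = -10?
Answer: -302/19 ≈ -15.895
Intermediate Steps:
x(G, I) = -1 (x(G, I) = -3 + 2 = -1)
D(T, F) = -16 (D(T, F) = -10 - 6 = -16)
E(K) = 2*K/(-18 + K) (E(K) = (2*K)/(-18 + K) = 2*K/(-18 + K))
D(20, 3) + E(x(-3, -2)) = -16 + 2*(-1)/(-18 - 1) = -16 + 2*(-1)/(-19) = -16 + 2*(-1)*(-1/19) = -16 + 2/19 = -302/19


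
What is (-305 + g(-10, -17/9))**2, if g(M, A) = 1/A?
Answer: 26977636/289 ≈ 93348.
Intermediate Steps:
(-305 + g(-10, -17/9))**2 = (-305 + 1/(-17/9))**2 = (-305 - 9/17)**2 = (-5194/17)**2 = 26977636/289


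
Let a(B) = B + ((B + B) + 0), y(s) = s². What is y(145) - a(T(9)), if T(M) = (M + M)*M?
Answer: 20539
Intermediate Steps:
T(M) = 2*M² (T(M) = (2*M)*M = 2*M²)
a(B) = 3*B (a(B) = B + (2*B + 0) = B + 2*B = 3*B)
y(145) - a(T(9)) = 145² - 3*2*9² = 21025 - 3*2*81 = 21025 - 3*162 = 21025 - 1*486 = 21025 - 486 = 20539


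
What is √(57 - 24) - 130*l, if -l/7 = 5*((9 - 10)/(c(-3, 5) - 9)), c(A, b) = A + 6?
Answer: 2275/3 + √33 ≈ 764.08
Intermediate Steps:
c(A, b) = 6 + A
l = -35/6 (l = -35*(9 - 10)/((6 - 3) - 9) = -35*(-1/(3 - 9)) = -35*(-1/(-6)) = -35*(-1*(-⅙)) = -35/6 ≈ -5.8333)
√(57 - 24) - 130*l = √(57 - 24) - 130*(-35/6) = √33 + 2275/3 = 2275/3 + √33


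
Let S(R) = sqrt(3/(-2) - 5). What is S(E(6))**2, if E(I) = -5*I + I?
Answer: -13/2 ≈ -6.5000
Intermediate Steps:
E(I) = -4*I
S(R) = I*sqrt(26)/2 (S(R) = sqrt(3*(-1/2) - 5) = sqrt(-3/2 - 5) = sqrt(-13/2) = I*sqrt(26)/2)
S(E(6))**2 = (I*sqrt(26)/2)**2 = -13/2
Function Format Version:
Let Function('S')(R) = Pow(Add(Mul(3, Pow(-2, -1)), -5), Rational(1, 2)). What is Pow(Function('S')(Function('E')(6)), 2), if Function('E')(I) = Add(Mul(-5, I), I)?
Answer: Rational(-13, 2) ≈ -6.5000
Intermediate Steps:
Function('E')(I) = Mul(-4, I)
Function('S')(R) = Mul(Rational(1, 2), I, Pow(26, Rational(1, 2))) (Function('S')(R) = Pow(Add(Mul(3, Rational(-1, 2)), -5), Rational(1, 2)) = Pow(Add(Rational(-3, 2), -5), Rational(1, 2)) = Pow(Rational(-13, 2), Rational(1, 2)) = Mul(Rational(1, 2), I, Pow(26, Rational(1, 2))))
Pow(Function('S')(Function('E')(6)), 2) = Pow(Mul(Rational(1, 2), I, Pow(26, Rational(1, 2))), 2) = Rational(-13, 2)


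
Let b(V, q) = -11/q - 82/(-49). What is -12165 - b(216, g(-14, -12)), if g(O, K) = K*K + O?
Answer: -77501171/6370 ≈ -12167.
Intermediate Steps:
g(O, K) = O + K² (g(O, K) = K² + O = O + K²)
b(V, q) = 82/49 - 11/q (b(V, q) = -11/q - 82*(-1/49) = -11/q + 82/49 = 82/49 - 11/q)
-12165 - b(216, g(-14, -12)) = -12165 - (82/49 - 11/(-14 + (-12)²)) = -12165 - (82/49 - 11/(-14 + 144)) = -12165 - (82/49 - 11/130) = -12165 - 1*10121/6370 = -12165 - 10121/6370 = -77501171/6370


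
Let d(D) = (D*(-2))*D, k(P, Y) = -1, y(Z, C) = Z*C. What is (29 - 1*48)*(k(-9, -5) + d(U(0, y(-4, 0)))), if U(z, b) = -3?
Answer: 361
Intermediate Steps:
y(Z, C) = C*Z
d(D) = -2*D² (d(D) = (-2*D)*D = -2*D²)
(29 - 1*48)*(k(-9, -5) + d(U(0, y(-4, 0)))) = (29 - 1*48)*(-1 - 2*(-3)²) = (29 - 48)*(-1 - 2*9) = -19*(-1 - 18) = -19*(-19) = 361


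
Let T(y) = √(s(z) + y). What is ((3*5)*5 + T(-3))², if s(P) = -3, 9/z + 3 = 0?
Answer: (75 + I*√6)² ≈ 5619.0 + 367.42*I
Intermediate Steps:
z = -3 (z = 9/(-3 + 0) = 9/(-3) = 9*(-⅓) = -3)
T(y) = √(-3 + y)
((3*5)*5 + T(-3))² = ((3*5)*5 + √(-3 - 3))² = (15*5 + √(-6))² = (75 + I*√6)²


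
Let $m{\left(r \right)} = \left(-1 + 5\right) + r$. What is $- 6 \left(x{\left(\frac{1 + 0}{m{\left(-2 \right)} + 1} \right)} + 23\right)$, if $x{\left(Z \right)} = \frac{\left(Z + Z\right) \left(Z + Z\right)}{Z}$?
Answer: $-146$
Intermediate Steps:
$m{\left(r \right)} = 4 + r$
$x{\left(Z \right)} = 4 Z$ ($x{\left(Z \right)} = \frac{2 Z 2 Z}{Z} = \frac{4 Z^{2}}{Z} = 4 Z$)
$- 6 \left(x{\left(\frac{1 + 0}{m{\left(-2 \right)} + 1} \right)} + 23\right) = - 6 \left(4 \frac{1 + 0}{\left(4 - 2\right) + 1} + 23\right) = - 6 \left(4 \cdot 1 \frac{1}{2 + 1} + 23\right) = - 6 \left(4 \cdot 1 \cdot \frac{1}{3} + 23\right) = - 6 \left(4 \cdot \frac{1}{3} + 23\right) = - 6 \left(\frac{4}{3} + 23\right) = \left(-6\right) \frac{73}{3} = -146$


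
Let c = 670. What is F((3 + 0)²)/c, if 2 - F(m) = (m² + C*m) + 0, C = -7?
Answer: -8/335 ≈ -0.023881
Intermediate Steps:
F(m) = 2 - m² + 7*m (F(m) = 2 - ((m² - 7*m) + 0) = 2 - (m² - 7*m) = 2 + (-m² + 7*m) = 2 - m² + 7*m)
F((3 + 0)²)/c = (2 - ((3 + 0)²)² + 7*(3 + 0)²)/670 = (2 - (3²)² + 7*3²)*(1/670) = (2 - 1*9² + 7*9)*(1/670) = (2 - 1*81 + 63)*(1/670) = (2 - 81 + 63)*(1/670) = -16*1/670 = -8/335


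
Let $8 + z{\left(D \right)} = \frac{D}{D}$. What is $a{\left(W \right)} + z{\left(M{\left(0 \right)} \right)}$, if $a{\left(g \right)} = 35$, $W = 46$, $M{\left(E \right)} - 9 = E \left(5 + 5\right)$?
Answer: $28$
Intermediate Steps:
$M{\left(E \right)} = 9 + 10 E$ ($M{\left(E \right)} = 9 + E \left(5 + 5\right) = 9 + E 10 = 9 + 10 E$)
$z{\left(D \right)} = -7$ ($z{\left(D \right)} = -8 + \frac{D}{D} = -8 + 1 = -7$)
$a{\left(W \right)} + z{\left(M{\left(0 \right)} \right)} = 35 - 7 = 28$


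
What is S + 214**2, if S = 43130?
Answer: 88926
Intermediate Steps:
S + 214**2 = 43130 + 214**2 = 43130 + 45796 = 88926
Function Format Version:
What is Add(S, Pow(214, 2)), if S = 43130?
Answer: 88926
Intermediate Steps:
Add(S, Pow(214, 2)) = Add(43130, Pow(214, 2)) = Add(43130, 45796) = 88926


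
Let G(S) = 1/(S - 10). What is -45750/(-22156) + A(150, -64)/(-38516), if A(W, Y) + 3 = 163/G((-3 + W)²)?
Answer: -4765066244/53335031 ≈ -89.342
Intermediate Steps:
G(S) = 1/(-10 + S)
A(W, Y) = -1633 + 163*(-3 + W)² (A(W, Y) = -3 + 163/(1/(-10 + (-3 + W)²)) = -3 + 163*(-10 + (-3 + W)²) = -3 + (-1630 + 163*(-3 + W)²) = -1633 + 163*(-3 + W)²)
-45750/(-22156) + A(150, -64)/(-38516) = -45750/(-22156) + (-1633 + 163*(-3 + 150)²)/(-38516) = -45750*(-1/22156) + (-1633 + 163*147²)*(-1/38516) = 22875/11078 + (-1633 + 163*21609)*(-1/38516) = 22875/11078 + (-1633 + 3522267)*(-1/38516) = 22875/11078 + 3520634*(-1/38516) = 22875/11078 - 1760317/19258 = -4765066244/53335031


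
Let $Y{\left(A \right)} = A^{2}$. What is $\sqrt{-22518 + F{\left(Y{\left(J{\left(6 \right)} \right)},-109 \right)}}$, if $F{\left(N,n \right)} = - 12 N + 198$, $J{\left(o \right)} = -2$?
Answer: $4 i \sqrt{1398} \approx 149.56 i$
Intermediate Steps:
$F{\left(N,n \right)} = 198 - 12 N$
$\sqrt{-22518 + F{\left(Y{\left(J{\left(6 \right)} \right)},-109 \right)}} = \sqrt{-22518 + \left(198 - 12 \left(-2\right)^{2}\right)} = \sqrt{-22518 + \left(198 - 48\right)} = \sqrt{-22518 + 150} = \sqrt{-22368} = 4 i \sqrt{1398}$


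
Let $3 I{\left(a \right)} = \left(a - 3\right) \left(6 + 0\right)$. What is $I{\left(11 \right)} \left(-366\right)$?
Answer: $-5856$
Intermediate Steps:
$I{\left(a \right)} = -6 + 2 a$ ($I{\left(a \right)} = \frac{\left(a - 3\right) \left(6 + 0\right)}{3} = \frac{\left(-3 + a\right) 6}{3} = \frac{-18 + 6 a}{3} = -6 + 2 a$)
$I{\left(11 \right)} \left(-366\right) = \left(-6 + 2 \cdot 11\right) \left(-366\right) = \left(-6 + 22\right) \left(-366\right) = 16 \left(-366\right) = -5856$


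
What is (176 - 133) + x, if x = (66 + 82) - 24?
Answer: 167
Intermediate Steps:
x = 124 (x = 148 - 24 = 124)
(176 - 133) + x = (176 - 133) + 124 = 43 + 124 = 167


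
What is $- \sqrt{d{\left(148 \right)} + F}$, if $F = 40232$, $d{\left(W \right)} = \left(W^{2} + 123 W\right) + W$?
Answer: $- 2 \sqrt{20122} \approx -283.7$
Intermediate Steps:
$d{\left(W \right)} = W^{2} + 124 W$
$- \sqrt{d{\left(148 \right)} + F} = - \sqrt{148 \left(124 + 148\right) + 40232} = - \sqrt{148 \cdot 272 + 40232} = - \sqrt{40256 + 40232} = - \sqrt{80488} = - 2 \sqrt{20122}$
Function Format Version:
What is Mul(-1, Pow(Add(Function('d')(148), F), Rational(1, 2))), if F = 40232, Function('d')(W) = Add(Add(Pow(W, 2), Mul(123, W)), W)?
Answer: Mul(-2, Pow(20122, Rational(1, 2))) ≈ -283.70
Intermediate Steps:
Function('d')(W) = Add(Pow(W, 2), Mul(124, W))
Mul(-1, Pow(Add(Function('d')(148), F), Rational(1, 2))) = Mul(-1, Pow(Add(Mul(148, Add(124, 148)), 40232), Rational(1, 2))) = Mul(-1, Pow(Add(Mul(148, 272), 40232), Rational(1, 2))) = Mul(-1, Pow(Add(40256, 40232), Rational(1, 2))) = Mul(-1, Pow(80488, Rational(1, 2))) = Mul(-1, Mul(2, Pow(20122, Rational(1, 2)))) = Mul(-2, Pow(20122, Rational(1, 2)))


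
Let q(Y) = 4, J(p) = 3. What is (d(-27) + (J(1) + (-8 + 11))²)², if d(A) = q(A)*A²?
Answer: 8714304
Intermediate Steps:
d(A) = 4*A²
(d(-27) + (J(1) + (-8 + 11))²)² = (4*(-27)² + (3 + (-8 + 11))²)² = (4*729 + (3 + 3)²)² = (2916 + 6²)² = (2916 + 36)² = 2952² = 8714304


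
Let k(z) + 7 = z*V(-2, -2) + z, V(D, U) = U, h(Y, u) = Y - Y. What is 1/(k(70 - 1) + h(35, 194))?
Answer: -1/76 ≈ -0.013158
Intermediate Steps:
h(Y, u) = 0
k(z) = -7 - z (k(z) = -7 + (z*(-2) + z) = -7 + (-2*z + z) = -7 - z)
1/(k(70 - 1) + h(35, 194)) = 1/((-7 - (70 - 1)) + 0) = 1/((-7 - 1*69) + 0) = 1/((-7 - 69) + 0) = 1/(-76 + 0) = 1/(-76) = -1/76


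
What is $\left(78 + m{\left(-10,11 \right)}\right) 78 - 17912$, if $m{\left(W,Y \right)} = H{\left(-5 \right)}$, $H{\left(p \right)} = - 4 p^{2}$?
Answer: $-19628$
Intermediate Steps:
$m{\left(W,Y \right)} = -100$ ($m{\left(W,Y \right)} = - 4 \left(-5\right)^{2} = \left(-4\right) 25 = -100$)
$\left(78 + m{\left(-10,11 \right)}\right) 78 - 17912 = \left(78 - 100\right) 78 - 17912 = \left(-22\right) 78 - 17912 = -1716 - 17912 = -19628$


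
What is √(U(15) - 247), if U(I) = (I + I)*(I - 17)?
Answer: I*√307 ≈ 17.521*I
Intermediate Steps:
U(I) = 2*I*(-17 + I) (U(I) = (2*I)*(-17 + I) = 2*I*(-17 + I))
√(U(15) - 247) = √(2*15*(-17 + 15) - 247) = √(2*15*(-2) - 247) = √(-60 - 247) = √(-307) = I*√307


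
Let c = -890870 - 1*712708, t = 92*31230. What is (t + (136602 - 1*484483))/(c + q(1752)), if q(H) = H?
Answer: -2525279/1601826 ≈ -1.5765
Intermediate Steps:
t = 2873160
c = -1603578 (c = -890870 - 712708 = -1603578)
(t + (136602 - 1*484483))/(c + q(1752)) = (2873160 + (136602 - 1*484483))/(-1603578 + 1752) = (2873160 + (136602 - 484483))/(-1601826) = (2873160 - 347881)*(-1/1601826) = 2525279*(-1/1601826) = -2525279/1601826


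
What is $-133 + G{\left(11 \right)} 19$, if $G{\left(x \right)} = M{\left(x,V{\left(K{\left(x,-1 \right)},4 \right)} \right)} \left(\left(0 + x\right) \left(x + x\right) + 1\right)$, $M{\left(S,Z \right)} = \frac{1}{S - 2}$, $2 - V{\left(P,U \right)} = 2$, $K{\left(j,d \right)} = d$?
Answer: $380$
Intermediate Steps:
$V{\left(P,U \right)} = 0$ ($V{\left(P,U \right)} = 2 - 2 = 0$)
$M{\left(S,Z \right)} = \frac{1}{-2 + S}$
$G{\left(x \right)} = \frac{1 + 2 x^{2}}{-2 + x}$ ($G{\left(x \right)} = \frac{\left(0 + x\right) \left(x + x\right) + 1}{-2 + x} = \frac{x 2 x + 1}{-2 + x} = \frac{2 x^{2} + 1}{-2 + x} = \frac{1 + 2 x^{2}}{-2 + x}$)
$-133 + G{\left(11 \right)} 19 = -133 + \frac{1 + 2 \cdot 11^{2}}{-2 + 11} \cdot 19 = -133 + \frac{1 + 2 \cdot 121}{9} \cdot 19 = -133 + \frac{1 + 242}{9} \cdot 19 = -133 + \frac{1}{9} \cdot 243 \cdot 19 = -133 + 27 \cdot 19 = -133 + 513 = 380$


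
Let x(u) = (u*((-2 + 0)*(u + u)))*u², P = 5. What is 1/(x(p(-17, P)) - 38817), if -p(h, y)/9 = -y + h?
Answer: -1/6147853281 ≈ -1.6266e-10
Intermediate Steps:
p(h, y) = -9*h + 9*y (p(h, y) = -9*(-y + h) = -9*(h - y) = -9*h + 9*y)
x(u) = -4*u⁴ (x(u) = (u*(-4*u))*u² = (-4*u²)*u² = -4*u⁴)
1/(x(p(-17, P)) - 38817) = 1/(-4*(-9*(-17) + 9*5)⁴ - 38817) = 1/(-4*(153 + 45)⁴ - 38817) = 1/(-4*198⁴ - 38817) = 1/(-4*1536953616 - 38817) = 1/(-6147814464 - 38817) = 1/(-6147853281) = -1/6147853281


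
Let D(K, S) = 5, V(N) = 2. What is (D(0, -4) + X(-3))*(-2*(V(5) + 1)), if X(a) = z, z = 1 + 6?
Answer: -72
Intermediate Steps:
z = 7
X(a) = 7
(D(0, -4) + X(-3))*(-2*(V(5) + 1)) = (5 + 7)*(-2*(2 + 1)) = 12*(-2*3) = 12*(-6) = -72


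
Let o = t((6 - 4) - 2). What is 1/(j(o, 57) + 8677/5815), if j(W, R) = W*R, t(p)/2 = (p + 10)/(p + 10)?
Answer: 5815/671587 ≈ 0.0086586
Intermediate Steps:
t(p) = 2 (t(p) = 2*((p + 10)/(p + 10)) = 2*((10 + p)/(10 + p)) = 2*1 = 2)
o = 2
j(W, R) = R*W
1/(j(o, 57) + 8677/5815) = 1/(57*2 + 8677/5815) = 1/(114 + 8677*(1/5815)) = 1/(114 + 8677/5815) = 1/(671587/5815) = 5815/671587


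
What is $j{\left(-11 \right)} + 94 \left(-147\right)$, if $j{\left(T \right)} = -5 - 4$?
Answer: $-13827$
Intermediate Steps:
$j{\left(T \right)} = -9$ ($j{\left(T \right)} = -5 - 4 = -9$)
$j{\left(-11 \right)} + 94 \left(-147\right) = -9 + 94 \left(-147\right) = -9 - 13818 = -13827$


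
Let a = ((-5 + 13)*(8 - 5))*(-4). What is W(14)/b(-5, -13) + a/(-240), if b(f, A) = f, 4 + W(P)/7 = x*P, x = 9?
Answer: -852/5 ≈ -170.40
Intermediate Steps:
W(P) = -28 + 63*P (W(P) = -28 + 7*(9*P) = -28 + 63*P)
a = -96 (a = (8*3)*(-4) = 24*(-4) = -96)
W(14)/b(-5, -13) + a/(-240) = (-28 + 63*14)/(-5) - 96/(-240) = (-28 + 882)*(-⅕) - 96*(-1/240) = 854*(-⅕) + ⅖ = -854/5 + ⅖ = -852/5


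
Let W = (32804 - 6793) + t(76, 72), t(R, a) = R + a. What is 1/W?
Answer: 1/26159 ≈ 3.8228e-5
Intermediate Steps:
W = 26159 (W = (32804 - 6793) + (76 + 72) = 26011 + 148 = 26159)
1/W = 1/26159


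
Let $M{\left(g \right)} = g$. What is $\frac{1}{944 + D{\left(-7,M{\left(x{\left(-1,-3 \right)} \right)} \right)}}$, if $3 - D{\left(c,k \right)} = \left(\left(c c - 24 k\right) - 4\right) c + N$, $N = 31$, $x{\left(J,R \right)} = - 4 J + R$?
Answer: $\frac{1}{1063} \approx 0.00094073$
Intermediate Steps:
$x{\left(J,R \right)} = R - 4 J$
$D{\left(c,k \right)} = -28 - c \left(-4 + c^{2} - 24 k\right)$ ($D{\left(c,k \right)} = 3 - \left(\left(\left(c c - 24 k\right) - 4\right) c + 31\right) = 3 - \left(\left(\left(c^{2} - 24 k\right) - 4\right) c + 31\right) = 3 - \left(\left(-4 + c^{2} - 24 k\right) c + 31\right) = 3 - \left(c \left(-4 + c^{2} - 24 k\right) + 31\right) = 3 - \left(31 + c \left(-4 + c^{2} - 24 k\right)\right) = -28 - c \left(-4 + c^{2} - 24 k\right)$)
$\frac{1}{944 + D{\left(-7,M{\left(x{\left(-1,-3 \right)} \right)} \right)}} = \frac{1}{944 + \left(-28 - \left(-7\right)^{3} + 4 \left(-7\right) + 24 \left(-7\right) \left(-3 - -4\right)\right)} = \frac{1}{944 - \left(-287 + 168 \left(-3 + 4\right)\right)} = \frac{1}{944 + \left(-28 + 343 - 28 + 24 \left(-7\right) 1\right)} = \frac{1}{944 - -119} = \frac{1}{944 + 119} = \frac{1}{1063}$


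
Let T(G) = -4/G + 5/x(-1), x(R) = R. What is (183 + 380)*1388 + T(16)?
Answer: 3125755/4 ≈ 7.8144e+5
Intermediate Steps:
T(G) = -5 - 4/G (T(G) = -4/G + 5/(-1) = -4/G + 5*(-1) = -4/G - 5 = -5 - 4/G)
(183 + 380)*1388 + T(16) = (183 + 380)*1388 + (-5 - 4/16) = 563*1388 + (-5 - 4*1/16) = 781444 + (-5 - ¼) = 781444 - 21/4 = 3125755/4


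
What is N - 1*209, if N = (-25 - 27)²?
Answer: 2495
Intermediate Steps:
N = 2704 (N = (-52)² = 2704)
N - 1*209 = 2704 - 1*209 = 2704 - 209 = 2495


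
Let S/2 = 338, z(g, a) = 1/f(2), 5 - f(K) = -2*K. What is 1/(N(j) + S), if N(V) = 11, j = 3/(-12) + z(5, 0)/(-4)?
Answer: 1/687 ≈ 0.0014556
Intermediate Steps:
f(K) = 5 + 2*K (f(K) = 5 - (-2)*K = 5 + 2*K)
z(g, a) = 1/9 (z(g, a) = 1/(5 + 2*2) = 1/(5 + 4) = 1/9)
S = 676 (S = 2*338 = 676)
j = -5/18 (j = 3/(-12) + (1/9)/(-4) = 3*(-1/12) + (1/9)*(-1/4) = -1/4 - 1/36 = -5/18 ≈ -0.27778)
1/(N(j) + S) = 1/(11 + 676) = 1/687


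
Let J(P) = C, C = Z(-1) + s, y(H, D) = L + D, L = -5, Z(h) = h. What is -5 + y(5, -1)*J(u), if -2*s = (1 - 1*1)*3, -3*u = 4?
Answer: 1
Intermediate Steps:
u = -4/3 (u = -1/3*4 = -4/3 ≈ -1.3333)
s = 0 (s = -(1 - 1*1)*3/2 = -(1 - 1)*3/2 = -0*3 = -1/2*0 = 0)
y(H, D) = -5 + D
C = -1 (C = -1 + 0 = -1)
J(P) = -1
-5 + y(5, -1)*J(u) = -5 + (-5 - 1)*(-1) = -5 - 6*(-1) = -5 + 6 = 1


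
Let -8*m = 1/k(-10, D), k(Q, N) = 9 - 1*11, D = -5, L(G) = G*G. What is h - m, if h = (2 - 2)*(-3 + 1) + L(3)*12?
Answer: 1727/16 ≈ 107.94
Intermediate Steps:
L(G) = G**2
k(Q, N) = -2 (k(Q, N) = 9 - 11 = -2)
m = 1/16 (m = -1/8/(-2) = -1/8*(-1/2) = 1/16 ≈ 0.062500)
h = 108 (h = (2 - 2)*(-3 + 1) + 3**2*12 = 0*(-2) + 9*12 = 0 + 108 = 108)
h - m = 108 - 1*1/16 = 108 - 1/16 = 1727/16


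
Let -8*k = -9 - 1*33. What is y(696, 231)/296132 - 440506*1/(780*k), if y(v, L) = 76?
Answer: -32611902893/303165135 ≈ -107.57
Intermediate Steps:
k = 21/4 (k = -(-9 - 1*33)/8 = -(-9 - 33)/8 = -1/8*(-42) = 21/4 ≈ 5.2500)
y(696, 231)/296132 - 440506*1/(780*k) = 76/296132 - 440506/(-30*(-26)*(21/4)) = 76*(1/296132) - 440506/(780*(21/4)) = 19/74033 - 440506/4095 = -32611902893/303165135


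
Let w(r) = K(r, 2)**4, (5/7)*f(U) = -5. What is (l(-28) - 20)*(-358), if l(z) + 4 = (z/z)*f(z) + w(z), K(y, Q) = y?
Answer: -220035750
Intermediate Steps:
f(U) = -7 (f(U) = (7/5)*(-5) = -7)
w(r) = r**4
l(z) = -11 + z**4 (l(z) = -4 + ((z/z)*(-7) + z**4) = -4 + (1*(-7) + z**4) = -4 + (-7 + z**4) = -11 + z**4)
(l(-28) - 20)*(-358) = ((-11 + (-28)**4) - 20)*(-358) = ((-11 + 614656) - 20)*(-358) = (614645 - 20)*(-358) = 614625*(-358) = -220035750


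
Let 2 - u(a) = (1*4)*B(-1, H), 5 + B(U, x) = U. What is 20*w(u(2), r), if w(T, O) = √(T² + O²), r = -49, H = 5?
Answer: 20*√3077 ≈ 1109.4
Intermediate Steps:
B(U, x) = -5 + U
u(a) = 26 (u(a) = 2 - 1*4*(-5 - 1) = 2 - 4*(-6) = 2 - 1*(-24) = 2 + 24 = 26)
w(T, O) = √(O² + T²)
20*w(u(2), r) = 20*√((-49)² + 26²) = 20*√(2401 + 676) = 20*√3077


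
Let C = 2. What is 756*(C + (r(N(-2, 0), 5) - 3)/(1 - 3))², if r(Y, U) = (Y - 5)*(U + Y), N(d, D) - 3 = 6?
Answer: 453789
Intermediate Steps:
N(d, D) = 9 (N(d, D) = 3 + 6 = 9)
r(Y, U) = (-5 + Y)*(U + Y)
756*(C + (r(N(-2, 0), 5) - 3)/(1 - 3))² = 756*(2 + ((9² - 5*5 - 5*9 + 5*9) - 3)/(1 - 3))² = 756*(2 + ((81 - 25 - 45 + 45) - 3)/(-2))² = 756*(2 + (56 - 3)*(-½))² = 756*(2 + 53*(-½))² = 756*(2 - 53/2)² = 756*(-49/2)² = 756*(2401/4) = 453789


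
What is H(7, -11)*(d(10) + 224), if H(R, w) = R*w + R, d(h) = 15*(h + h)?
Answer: -36680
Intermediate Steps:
d(h) = 30*h (d(h) = 15*(2*h) = 30*h)
H(R, w) = R + R*w
H(7, -11)*(d(10) + 224) = (7*(1 - 11))*(30*10 + 224) = (7*(-10))*(300 + 224) = -70*524 = -36680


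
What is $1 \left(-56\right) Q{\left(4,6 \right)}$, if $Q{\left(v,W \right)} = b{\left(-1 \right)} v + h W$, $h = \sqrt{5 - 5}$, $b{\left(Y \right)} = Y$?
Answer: $224$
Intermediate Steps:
$h = 0$ ($h = \sqrt{0} = 0$)
$Q{\left(v,W \right)} = - v$ ($Q{\left(v,W \right)} = - v + 0 W = - v + 0 = - v$)
$1 \left(-56\right) Q{\left(4,6 \right)} = 1 \left(-56\right) \left(\left(-1\right) 4\right) = \left(-56\right) \left(-4\right) = 224$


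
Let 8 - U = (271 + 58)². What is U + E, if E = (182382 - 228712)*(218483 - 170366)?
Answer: -2229368843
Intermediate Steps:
E = -2229260610 (E = -46330*48117 = -2229260610)
U = -108233 (U = 8 - (271 + 58)² = 8 - 1*329² = 8 - 1*108241 = 8 - 108241 = -108233)
U + E = -108233 - 2229260610 = -2229368843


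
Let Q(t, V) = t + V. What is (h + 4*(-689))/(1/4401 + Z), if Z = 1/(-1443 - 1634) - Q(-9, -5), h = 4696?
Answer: 13135620690/94792477 ≈ 138.57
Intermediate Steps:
Q(t, V) = V + t
Z = 43077/3077 (Z = 1/(-1443 - 1634) - (-5 - 9) = 1/(-3077) - 1*(-14) = -1/3077 + 14 = 43077/3077 ≈ 14.000)
(h + 4*(-689))/(1/4401 + Z) = (4696 + 4*(-689))/(1/4401 + 43077/3077) = (4696 - 2756)/(1/4401 + 43077/3077) = 1940/(189584954/13541877) = 1940*(13541877/189584954) = 13135620690/94792477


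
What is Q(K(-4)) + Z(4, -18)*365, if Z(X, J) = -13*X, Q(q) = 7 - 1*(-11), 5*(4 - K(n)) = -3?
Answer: -18962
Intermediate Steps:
K(n) = 23/5 (K(n) = 4 - ⅕*(-3) = 4 + ⅗ = 23/5)
Q(q) = 18 (Q(q) = 7 + 11 = 18)
Q(K(-4)) + Z(4, -18)*365 = 18 - 13*4*365 = 18 - 52*365 = 18 - 18980 = -18962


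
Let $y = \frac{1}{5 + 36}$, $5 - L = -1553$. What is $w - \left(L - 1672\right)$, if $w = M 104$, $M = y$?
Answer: $\frac{4778}{41} \approx 116.54$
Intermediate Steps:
$L = 1558$ ($L = 5 - -1553 = 5 + 1553 = 1558$)
$y = \frac{1}{41} \approx 0.02439$
$M = \frac{1}{41} \approx 0.02439$
$w = \frac{104}{41}$ ($w = \frac{1}{41} \cdot 104 = \frac{104}{41} \approx 2.5366$)
$w - \left(L - 1672\right) = \frac{104}{41} - \left(1558 - 1672\right) = \frac{104}{41} - -114 = \frac{104}{41} + 114 = \frac{4778}{41}$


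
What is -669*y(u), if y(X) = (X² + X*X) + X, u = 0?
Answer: 0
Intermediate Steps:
y(X) = X + 2*X² (y(X) = (X² + X²) + X = 2*X² + X = X + 2*X²)
-669*y(u) = -0*(1 + 2*0) = -0*(1 + 0) = -0 = -669*0 = 0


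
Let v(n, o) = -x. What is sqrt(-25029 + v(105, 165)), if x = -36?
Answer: 3*I*sqrt(2777) ≈ 158.09*I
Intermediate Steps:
v(n, o) = 36 (v(n, o) = -1*(-36) = 36)
sqrt(-25029 + v(105, 165)) = sqrt(-25029 + 36) = sqrt(-24993) = 3*I*sqrt(2777)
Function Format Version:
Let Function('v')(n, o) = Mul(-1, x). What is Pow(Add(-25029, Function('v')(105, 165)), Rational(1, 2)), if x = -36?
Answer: Mul(3, I, Pow(2777, Rational(1, 2))) ≈ Mul(158.09, I)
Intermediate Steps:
Function('v')(n, o) = 36 (Function('v')(n, o) = Mul(-1, -36) = 36)
Pow(Add(-25029, Function('v')(105, 165)), Rational(1, 2)) = Pow(Add(-25029, 36), Rational(1, 2)) = Pow(-24993, Rational(1, 2)) = Mul(3, I, Pow(2777, Rational(1, 2)))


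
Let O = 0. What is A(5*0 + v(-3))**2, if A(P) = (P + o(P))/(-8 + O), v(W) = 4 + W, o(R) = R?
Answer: 1/16 ≈ 0.062500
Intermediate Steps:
A(P) = -P/4 (A(P) = (P + P)/(-8 + 0) = (2*P)/(-8) = (2*P)*(-1/8) = -P/4)
A(5*0 + v(-3))**2 = (-(5*0 + (4 - 3))/4)**2 = (-(0 + 1)/4)**2 = (-1/4*1)**2 = (-1/4)**2 = 1/16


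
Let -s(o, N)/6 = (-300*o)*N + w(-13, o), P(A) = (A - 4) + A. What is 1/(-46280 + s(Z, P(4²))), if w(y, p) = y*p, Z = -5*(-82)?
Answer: 1/20649700 ≈ 4.8427e-8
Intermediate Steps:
Z = 410
w(y, p) = p*y
P(A) = -4 + 2*A (P(A) = (-4 + A) + A = -4 + 2*A)
s(o, N) = 78*o + 1800*N*o (s(o, N) = -6*((-300*o)*N + o*(-13)) = -6*(-300*N*o - 13*o) = -6*(-13*o - 300*N*o) = 78*o + 1800*N*o)
1/(-46280 + s(Z, P(4²))) = 1/(-46280 + 6*410*(13 + 300*(-4 + 2*4²))) = 1/(-46280 + 6*410*(13 + 300*(-4 + 2*16))) = 1/(-46280 + 6*410*(13 + 300*(-4 + 32))) = 1/(-46280 + 6*410*(13 + 300*28)) = 1/(-46280 + 6*410*(13 + 8400)) = 1/(-46280 + 6*410*8413) = 1/(-46280 + 20695980) = 1/20649700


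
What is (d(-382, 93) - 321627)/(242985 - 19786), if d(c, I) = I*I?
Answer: -312978/223199 ≈ -1.4022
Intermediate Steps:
d(c, I) = I**2
(d(-382, 93) - 321627)/(242985 - 19786) = (93**2 - 321627)/(242985 - 19786) = (8649 - 321627)/223199 = -312978*1/223199 = -312978/223199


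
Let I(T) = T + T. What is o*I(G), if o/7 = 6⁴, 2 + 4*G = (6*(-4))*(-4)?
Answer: 426384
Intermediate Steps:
G = 47/2 (G = -½ + ((6*(-4))*(-4))/4 = -½ + (-24*(-4))/4 = -½ + (¼)*96 = -½ + 24 = 47/2 ≈ 23.500)
I(T) = 2*T
o = 9072 (o = 7*6⁴ = 7*1296 = 9072)
o*I(G) = 9072*(2*(47/2)) = 9072*47 = 426384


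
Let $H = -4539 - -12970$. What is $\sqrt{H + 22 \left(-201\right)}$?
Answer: $\sqrt{4009} \approx 63.317$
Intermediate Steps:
$H = 8431$ ($H = -4539 + 12970 = 8431$)
$\sqrt{H + 22 \left(-201\right)} = \sqrt{8431 + 22 \left(-201\right)} = \sqrt{8431 - 4422} = \sqrt{4009}$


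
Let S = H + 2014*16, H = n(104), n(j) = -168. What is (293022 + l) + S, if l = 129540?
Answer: 454618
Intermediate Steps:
H = -168
S = 32056 (S = -168 + 2014*16 = -168 + 32224 = 32056)
(293022 + l) + S = (293022 + 129540) + 32056 = 422562 + 32056 = 454618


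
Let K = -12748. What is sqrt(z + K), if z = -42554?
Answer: I*sqrt(55302) ≈ 235.16*I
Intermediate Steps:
sqrt(z + K) = sqrt(-42554 - 12748) = sqrt(-55302) = I*sqrt(55302)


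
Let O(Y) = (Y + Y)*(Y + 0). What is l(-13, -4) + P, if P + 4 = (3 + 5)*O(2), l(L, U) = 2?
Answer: 62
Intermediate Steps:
O(Y) = 2*Y² (O(Y) = (2*Y)*Y = 2*Y²)
P = 60 (P = -4 + (3 + 5)*(2*2²) = -4 + 8*(2*4) = -4 + 8*8 = -4 + 64 = 60)
l(-13, -4) + P = 2 + 60 = 62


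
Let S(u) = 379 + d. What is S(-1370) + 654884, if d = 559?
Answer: 655822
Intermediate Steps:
S(u) = 938 (S(u) = 379 + 559 = 938)
S(-1370) + 654884 = 938 + 654884 = 655822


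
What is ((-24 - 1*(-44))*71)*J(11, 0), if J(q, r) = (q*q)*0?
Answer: 0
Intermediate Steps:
J(q, r) = 0 (J(q, r) = q²*0 = 0)
((-24 - 1*(-44))*71)*J(11, 0) = ((-24 - 1*(-44))*71)*0 = ((-24 + 44)*71)*0 = (20*71)*0 = 1420*0 = 0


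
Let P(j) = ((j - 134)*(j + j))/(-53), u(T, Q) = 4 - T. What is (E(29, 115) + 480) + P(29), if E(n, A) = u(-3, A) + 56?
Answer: 34869/53 ≈ 657.91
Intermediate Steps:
E(n, A) = 63 (E(n, A) = (4 - 1*(-3)) + 56 = (4 + 3) + 56 = 7 + 56 = 63)
P(j) = -2*j*(-134 + j)/53 (P(j) = ((-134 + j)*(2*j))*(-1/53) = (2*j*(-134 + j))*(-1/53) = -2*j*(-134 + j)/53)
(E(29, 115) + 480) + P(29) = (63 + 480) + (2/53)*29*(134 - 1*29) = 543 + (2/53)*29*(134 - 29) = 543 + (2/53)*29*105 = 543 + 6090/53 = 34869/53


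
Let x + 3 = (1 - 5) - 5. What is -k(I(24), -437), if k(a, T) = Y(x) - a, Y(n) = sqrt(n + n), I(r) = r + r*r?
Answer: 600 - 2*I*sqrt(6) ≈ 600.0 - 4.899*I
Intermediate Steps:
I(r) = r + r**2
x = -12 (x = -3 + ((1 - 5) - 5) = -3 + (-4 - 5) = -3 - 9 = -12)
Y(n) = sqrt(2)*sqrt(n) (Y(n) = sqrt(2*n) = sqrt(2)*sqrt(n))
k(a, T) = -a + 2*I*sqrt(6) (k(a, T) = sqrt(2)*sqrt(-12) - a = sqrt(2)*(2*I*sqrt(3)) - a = 2*I*sqrt(6) - a = -a + 2*I*sqrt(6))
-k(I(24), -437) = -(-24*(1 + 24) + 2*I*sqrt(6)) = -(-24*25 + 2*I*sqrt(6)) = -(-1*600 + 2*I*sqrt(6)) = -(-600 + 2*I*sqrt(6)) = 600 - 2*I*sqrt(6)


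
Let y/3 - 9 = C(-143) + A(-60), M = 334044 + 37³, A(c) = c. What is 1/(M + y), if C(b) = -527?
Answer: 1/382963 ≈ 2.6112e-6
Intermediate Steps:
M = 384697 (M = 334044 + 50653 = 384697)
y = -1734 (y = 27 + 3*(-527 - 60) = 27 + 3*(-587) = 27 - 1761 = -1734)
1/(M + y) = 1/(384697 - 1734) = 1/382963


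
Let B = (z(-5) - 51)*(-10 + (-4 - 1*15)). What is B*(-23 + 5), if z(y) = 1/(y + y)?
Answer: -133371/5 ≈ -26674.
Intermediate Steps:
z(y) = 1/(2*y)
B = 14819/10 (B = ((½)/(-5) - 51)*(-10 + (-4 - 1*15)) = ((½)*(-⅕) - 51)*(-10 + (-4 - 15)) = (-⅒ - 51)*(-10 - 19) = -511/10*(-29) = 14819/10 ≈ 1481.9)
B*(-23 + 5) = 14819*(-23 + 5)/10 = (14819/10)*(-18) = -133371/5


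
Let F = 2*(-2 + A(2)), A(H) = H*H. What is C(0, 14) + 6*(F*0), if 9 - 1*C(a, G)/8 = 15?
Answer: -48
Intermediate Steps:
C(a, G) = -48 (C(a, G) = 72 - 8*15 = 72 - 120 = -48)
A(H) = H²
F = 4 (F = 2*(-2 + 2²) = 2*(-2 + 4) = 2*2 = 4)
C(0, 14) + 6*(F*0) = -48 + 6*(4*0) = -48 + 6*0 = -48 + 0 = -48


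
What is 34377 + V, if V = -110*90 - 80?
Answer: 24397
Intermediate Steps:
V = -9980 (V = -9900 - 80 = -9980)
34377 + V = 34377 - 9980 = 24397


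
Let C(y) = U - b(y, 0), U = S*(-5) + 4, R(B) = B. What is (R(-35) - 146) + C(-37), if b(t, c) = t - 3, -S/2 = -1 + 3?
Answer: -117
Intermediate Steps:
S = -4 (S = -2*(-1 + 3) = -2*2 = -4)
b(t, c) = -3 + t
U = 24 (U = -4*(-5) + 4 = 20 + 4 = 24)
C(y) = 27 - y (C(y) = 24 - (-3 + y) = 24 + (3 - y) = 27 - y)
(R(-35) - 146) + C(-37) = (-35 - 146) + (27 - 1*(-37)) = -181 + (27 + 37) = -181 + 64 = -117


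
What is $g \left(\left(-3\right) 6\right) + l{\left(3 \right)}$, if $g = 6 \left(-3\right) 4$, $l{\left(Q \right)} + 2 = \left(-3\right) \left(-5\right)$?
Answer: $1309$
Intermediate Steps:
$l{\left(Q \right)} = 13$ ($l{\left(Q \right)} = -2 - -15 = -2 + 15 = 13$)
$g = -72$ ($g = \left(-18\right) 4 = -72$)
$g \left(\left(-3\right) 6\right) + l{\left(3 \right)} = - 72 \left(\left(-3\right) 6\right) + 13 = \left(-72\right) \left(-18\right) + 13 = 1296 + 13 = 1309$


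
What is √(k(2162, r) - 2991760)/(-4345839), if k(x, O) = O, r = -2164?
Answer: -2*I*√748481/4345839 ≈ -0.00039815*I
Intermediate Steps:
√(k(2162, r) - 2991760)/(-4345839) = √(-2164 - 2991760)/(-4345839) = √(-2993924)*(-1/4345839) = (2*I*√748481)*(-1/4345839) = -2*I*√748481/4345839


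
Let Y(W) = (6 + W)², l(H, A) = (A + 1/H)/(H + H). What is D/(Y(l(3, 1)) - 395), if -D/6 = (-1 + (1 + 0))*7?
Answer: 0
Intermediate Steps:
l(H, A) = (A + 1/H)/(2*H) (l(H, A) = (A + 1/H)/((2*H)) = (A + 1/H)*(1/(2*H)) = (A + 1/H)/(2*H))
D = 0 (D = -6*(-1 + (1 + 0))*7 = -6*(-1 + 1)*7 = -0*7 = -6*0 = 0)
D/(Y(l(3, 1)) - 395) = 0/((6 + (½)*(1 + 1*3)/3²)² - 395) = 0/((6 + (½)*(⅑)*(1 + 3))² - 395) = 0/((6 + (½)*(⅑)*4)² - 395) = 0/((6 + 2/9)² - 395) = 0/((56/9)² - 395) = 0/(3136/81 - 395) = 0/(-28859/81) = 0*(-81/28859) = 0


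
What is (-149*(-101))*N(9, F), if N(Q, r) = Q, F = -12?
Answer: 135441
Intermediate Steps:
(-149*(-101))*N(9, F) = -149*(-101)*9 = 15049*9 = 135441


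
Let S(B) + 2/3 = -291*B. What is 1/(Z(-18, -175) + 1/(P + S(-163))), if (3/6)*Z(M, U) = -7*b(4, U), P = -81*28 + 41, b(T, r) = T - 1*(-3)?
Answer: -135616/13290365 ≈ -0.010204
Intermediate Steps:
b(T, r) = 3 + T (b(T, r) = T + 3 = 3 + T)
P = -2227 (P = -2268 + 41 = -2227)
Z(M, U) = -98 (Z(M, U) = 2*(-7*(3 + 4)) = 2*(-7*7) = 2*(-49) = -98)
S(B) = -⅔ - 291*B
1/(Z(-18, -175) + 1/(P + S(-163))) = 1/(-98 + 1/(-2227 + (-⅔ - 291*(-163)))) = 1/(-98 + 1/(-2227 + (-⅔ + 47433))) = 1/(-98 + 1/(-2227 + 142297/3)) = 1/(-98 + 1/(135616/3)) = 1/(-98 + 3/135616) = 1/(-13290365/135616) = -135616/13290365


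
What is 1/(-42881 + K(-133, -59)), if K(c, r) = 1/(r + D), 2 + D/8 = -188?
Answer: -1579/67709100 ≈ -2.3320e-5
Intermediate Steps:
D = -1520 (D = -16 + 8*(-188) = -16 - 1504 = -1520)
K(c, r) = 1/(-1520 + r) (K(c, r) = 1/(r - 1520) = 1/(-1520 + r))
1/(-42881 + K(-133, -59)) = 1/(-42881 + 1/(-1520 - 59)) = 1/(-42881 + 1/(-1579)) = 1/(-42881 - 1/1579) = 1/(-67709100/1579) = -1579/67709100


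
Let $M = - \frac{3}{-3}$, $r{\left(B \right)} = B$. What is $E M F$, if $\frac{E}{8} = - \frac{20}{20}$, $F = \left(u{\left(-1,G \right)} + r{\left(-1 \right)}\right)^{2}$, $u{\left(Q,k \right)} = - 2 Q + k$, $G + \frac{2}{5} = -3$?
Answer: $- \frac{1152}{25} \approx -46.08$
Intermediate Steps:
$G = - \frac{17}{5}$ ($G = - \frac{2}{5} - 3 = - \frac{17}{5} \approx -3.4$)
$u{\left(Q,k \right)} = k - 2 Q$
$M = 1$ ($M = \left(-3\right) \left(- \frac{1}{3}\right) = 1$)
$F = \frac{144}{25}$ ($F = \left(\left(- \frac{17}{5} - -2\right) - 1\right)^{2} = \left(\left(- \frac{17}{5} + 2\right) - 1\right)^{2} = \left(- \frac{7}{5} - 1\right)^{2} = \left(- \frac{12}{5}\right)^{2} = \frac{144}{25} \approx 5.76$)
$E = -8$ ($E = 8 \left(- \frac{20}{20}\right) = 8 \left(\left(-20\right) \frac{1}{20}\right) = 8 \left(-1\right) = -8$)
$E M F = \left(-8\right) 1 \cdot \frac{144}{25} = \left(-8\right) \frac{144}{25} = - \frac{1152}{25}$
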